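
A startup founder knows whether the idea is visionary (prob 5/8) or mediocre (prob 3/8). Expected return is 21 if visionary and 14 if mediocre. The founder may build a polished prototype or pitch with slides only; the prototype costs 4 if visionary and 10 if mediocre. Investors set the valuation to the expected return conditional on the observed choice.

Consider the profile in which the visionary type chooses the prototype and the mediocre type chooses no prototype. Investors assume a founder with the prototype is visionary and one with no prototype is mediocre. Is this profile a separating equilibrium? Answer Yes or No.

Under these beliefs, the prototype earns valuation 21 and no prototype earns valuation 14.
visionary: the prototype nets 21 − 4 = 17; no prototype nets 14. visionary prefers the prototype.
mediocre: the prototype nets 21 − 10 = 11; no prototype nets 14. mediocre prefers no prototype.
Neither type deviates, so the separating profile is an equilibrium.

Yes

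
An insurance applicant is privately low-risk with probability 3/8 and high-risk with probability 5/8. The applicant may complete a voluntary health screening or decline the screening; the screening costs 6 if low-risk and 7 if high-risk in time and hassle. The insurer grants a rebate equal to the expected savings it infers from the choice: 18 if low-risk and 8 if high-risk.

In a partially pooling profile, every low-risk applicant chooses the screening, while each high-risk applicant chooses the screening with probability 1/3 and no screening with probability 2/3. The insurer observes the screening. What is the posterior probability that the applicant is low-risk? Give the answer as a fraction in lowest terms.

P(the screening) = (3/8)·1 + (5/8)·(1/3) = 7/12.
By Bayes' rule, P(low-risk | the screening) = (3/8) / (7/12) = 9/14.

9/14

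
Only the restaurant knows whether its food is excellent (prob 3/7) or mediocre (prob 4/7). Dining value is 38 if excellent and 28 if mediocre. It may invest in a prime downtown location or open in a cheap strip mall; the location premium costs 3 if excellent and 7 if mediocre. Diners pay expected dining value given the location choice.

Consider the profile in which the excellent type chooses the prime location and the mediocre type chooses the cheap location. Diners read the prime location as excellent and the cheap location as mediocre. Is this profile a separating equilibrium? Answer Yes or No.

No

Under these beliefs, the prime location earns price premium 38 and the cheap location earns price premium 28.
excellent: the prime location nets 38 − 3 = 35; the cheap location nets 28. excellent prefers the prime location.
mediocre: the prime location nets 38 − 7 = 31; the cheap location nets 28. mediocre would deviate to the prime location.
mediocre has a profitable deviation, so the profile is not an equilibrium.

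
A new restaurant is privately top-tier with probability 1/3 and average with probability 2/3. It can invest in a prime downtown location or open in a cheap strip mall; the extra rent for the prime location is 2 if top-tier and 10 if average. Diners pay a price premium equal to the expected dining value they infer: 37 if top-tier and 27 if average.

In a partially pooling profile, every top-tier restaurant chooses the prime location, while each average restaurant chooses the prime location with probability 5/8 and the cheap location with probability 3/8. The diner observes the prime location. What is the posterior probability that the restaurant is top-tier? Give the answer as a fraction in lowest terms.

P(the prime location) = (1/3)·1 + (2/3)·(5/8) = 3/4.
By Bayes' rule, P(top-tier | the prime location) = (1/3) / (3/4) = 4/9.

4/9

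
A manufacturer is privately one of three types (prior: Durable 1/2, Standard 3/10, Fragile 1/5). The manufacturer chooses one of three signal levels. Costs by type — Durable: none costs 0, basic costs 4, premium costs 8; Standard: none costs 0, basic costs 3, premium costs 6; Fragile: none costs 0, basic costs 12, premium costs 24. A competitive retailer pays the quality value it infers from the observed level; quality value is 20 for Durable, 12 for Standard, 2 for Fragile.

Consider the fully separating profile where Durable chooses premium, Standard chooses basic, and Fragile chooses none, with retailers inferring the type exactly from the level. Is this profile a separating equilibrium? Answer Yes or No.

No

Separating prices: premium → 20, basic → 12, none → 2.
Durable (assigned premium): none: 2 − 0 = 2; basic: 12 − 4 = 8; premium: 20 − 8 = 12. Durable stays.
Standard (assigned basic): none: 2 − 0 = 2; basic: 12 − 3 = 9; premium: 20 − 6 = 14. Standard prefers premium.
Fragile (assigned none): none: 2 − 0 = 2; basic: 12 − 12 = 0; premium: 20 − 24 = -4. Fragile stays.
At least one type deviates; the separating profile fails.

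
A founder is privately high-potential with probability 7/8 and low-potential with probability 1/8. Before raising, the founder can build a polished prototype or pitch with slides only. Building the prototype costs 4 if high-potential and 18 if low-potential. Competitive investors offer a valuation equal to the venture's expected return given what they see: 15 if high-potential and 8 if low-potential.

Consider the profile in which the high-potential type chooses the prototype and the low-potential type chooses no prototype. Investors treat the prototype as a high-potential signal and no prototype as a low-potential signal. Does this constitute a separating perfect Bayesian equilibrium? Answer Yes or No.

Yes

Under these beliefs, the prototype earns valuation 15 and no prototype earns valuation 8.
high-potential: the prototype nets 15 − 4 = 11; no prototype nets 8. high-potential prefers the prototype.
low-potential: the prototype nets 15 − 18 = -3; no prototype nets 8. low-potential prefers no prototype.
Neither type deviates, so the separating profile is an equilibrium.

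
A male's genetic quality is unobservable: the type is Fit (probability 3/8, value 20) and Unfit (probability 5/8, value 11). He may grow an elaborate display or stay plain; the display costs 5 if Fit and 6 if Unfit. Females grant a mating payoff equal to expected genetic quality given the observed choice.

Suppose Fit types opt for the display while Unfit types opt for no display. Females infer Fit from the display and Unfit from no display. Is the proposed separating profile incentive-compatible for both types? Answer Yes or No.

No

Under these beliefs, the display earns mating payoff 20 and no display earns mating payoff 11.
Fit: the display nets 20 − 5 = 15; no display nets 11. Fit prefers the display.
Unfit: the display nets 20 − 6 = 14; no display nets 11. Unfit would deviate to the display.
Unfit has a profitable deviation, so the profile is not an equilibrium.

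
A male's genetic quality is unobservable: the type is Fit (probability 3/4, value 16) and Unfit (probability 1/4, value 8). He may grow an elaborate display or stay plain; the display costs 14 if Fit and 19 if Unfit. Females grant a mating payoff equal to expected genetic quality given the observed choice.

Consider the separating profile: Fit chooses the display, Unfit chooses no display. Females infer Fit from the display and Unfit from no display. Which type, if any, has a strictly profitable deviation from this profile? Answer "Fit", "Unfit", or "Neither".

The display pays 16; no display pays 8.
Fit: assigned the display, nets 16 − 14 = 2; deviating to no display nets 8.
Unfit: assigned no display, nets 8; deviating to the display nets 16 − 19 = -3.
The Fit type gains 6 by deviating.

Fit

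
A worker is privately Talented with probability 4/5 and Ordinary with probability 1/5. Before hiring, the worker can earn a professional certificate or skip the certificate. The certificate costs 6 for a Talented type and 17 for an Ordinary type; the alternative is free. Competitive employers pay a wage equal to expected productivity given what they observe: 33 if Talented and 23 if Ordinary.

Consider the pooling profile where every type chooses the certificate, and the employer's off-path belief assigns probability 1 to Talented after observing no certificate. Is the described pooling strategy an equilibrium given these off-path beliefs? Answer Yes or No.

No

On path, the employer holds the prior and pays 4/5·33 + 1/5·23 = 31. Off path (no certificate), believing Talented, it pays 33.
Talented: the certificate nets 31 − 6 = 25; no certificate nets 33. Talented would deviate.
Ordinary: the certificate nets 31 − 17 = 14; no certificate nets 33. Ordinary would deviate.
A type deviates, so pooling fails.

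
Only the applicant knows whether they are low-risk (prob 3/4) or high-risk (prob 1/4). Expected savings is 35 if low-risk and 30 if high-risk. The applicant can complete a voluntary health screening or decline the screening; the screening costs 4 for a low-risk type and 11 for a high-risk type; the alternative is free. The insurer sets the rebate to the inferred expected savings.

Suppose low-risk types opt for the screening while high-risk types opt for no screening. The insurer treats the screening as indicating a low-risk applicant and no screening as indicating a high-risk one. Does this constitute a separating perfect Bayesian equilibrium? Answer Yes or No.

Yes

Under these beliefs, the screening earns rebate 35 and no screening earns rebate 30.
low-risk: the screening nets 35 − 4 = 31; no screening nets 30. low-risk prefers the screening.
high-risk: the screening nets 35 − 11 = 24; no screening nets 30. high-risk prefers no screening.
Neither type deviates, so the separating profile is an equilibrium.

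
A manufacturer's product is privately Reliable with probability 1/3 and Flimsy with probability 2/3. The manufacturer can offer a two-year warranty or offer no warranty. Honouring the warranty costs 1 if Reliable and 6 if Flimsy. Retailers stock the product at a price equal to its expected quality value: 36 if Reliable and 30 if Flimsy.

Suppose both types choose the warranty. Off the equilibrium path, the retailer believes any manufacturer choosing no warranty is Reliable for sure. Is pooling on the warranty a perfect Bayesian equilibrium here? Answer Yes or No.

No

On path, the retailer holds the prior and pays 1/3·36 + 2/3·30 = 32. Off path (no warranty), believing Reliable, it pays 36.
Reliable: the warranty nets 32 − 1 = 31; no warranty nets 36. Reliable would deviate.
Flimsy: the warranty nets 32 − 6 = 26; no warranty nets 36. Flimsy would deviate.
A type deviates, so pooling fails.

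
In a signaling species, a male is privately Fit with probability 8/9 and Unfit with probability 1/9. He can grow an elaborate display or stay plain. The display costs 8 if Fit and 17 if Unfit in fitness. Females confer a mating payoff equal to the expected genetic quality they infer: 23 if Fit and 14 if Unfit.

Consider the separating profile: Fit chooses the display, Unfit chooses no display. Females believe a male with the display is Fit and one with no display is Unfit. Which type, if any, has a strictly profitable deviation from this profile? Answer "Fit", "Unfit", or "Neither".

The display pays 23; no display pays 14.
Fit: assigned the display, nets 23 − 8 = 15; deviating to no display nets 14.
Unfit: assigned no display, nets 14; deviating to the display nets 23 − 17 = 6.
Both types strictly prefer their assigned action; no profitable deviation.

Neither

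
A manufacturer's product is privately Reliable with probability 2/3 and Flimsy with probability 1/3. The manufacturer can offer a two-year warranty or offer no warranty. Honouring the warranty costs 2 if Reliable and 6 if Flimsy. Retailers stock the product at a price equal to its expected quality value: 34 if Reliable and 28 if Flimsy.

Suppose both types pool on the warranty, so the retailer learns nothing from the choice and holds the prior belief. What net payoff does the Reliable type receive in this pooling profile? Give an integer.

30

Pooled price = 2/3·34 + 1/3·28 = 32.
Reliable pays cost 2 for the warranty, so net payoff = 32 − 2 = 30.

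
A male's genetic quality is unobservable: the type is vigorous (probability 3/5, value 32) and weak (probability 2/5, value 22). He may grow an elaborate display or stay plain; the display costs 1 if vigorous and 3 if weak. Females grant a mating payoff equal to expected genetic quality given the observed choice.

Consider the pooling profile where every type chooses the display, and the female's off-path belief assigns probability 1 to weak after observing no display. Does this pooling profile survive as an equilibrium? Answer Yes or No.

On path, the female holds the prior and pays 3/5·32 + 2/5·22 = 28. Off path (no display), believing weak, it pays 22.
vigorous: the display nets 28 − 1 = 27; no display nets 22. vigorous stays.
weak: the display nets 28 − 3 = 25; no display nets 22. weak stays.
No type deviates, so pooling is sustained.

Yes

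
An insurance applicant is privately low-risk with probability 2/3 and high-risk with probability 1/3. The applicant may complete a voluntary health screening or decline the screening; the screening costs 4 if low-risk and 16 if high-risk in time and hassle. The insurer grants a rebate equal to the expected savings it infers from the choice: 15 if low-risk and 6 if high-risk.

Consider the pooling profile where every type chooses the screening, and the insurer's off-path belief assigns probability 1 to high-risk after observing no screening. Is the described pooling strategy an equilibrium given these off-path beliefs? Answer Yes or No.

On path, the insurer holds the prior and pays 2/3·15 + 1/3·6 = 12. Off path (no screening), believing high-risk, it pays 6.
low-risk: the screening nets 12 − 4 = 8; no screening nets 6. low-risk stays.
high-risk: the screening nets 12 − 16 = -4; no screening nets 6. high-risk would deviate.
A type deviates, so pooling fails.

No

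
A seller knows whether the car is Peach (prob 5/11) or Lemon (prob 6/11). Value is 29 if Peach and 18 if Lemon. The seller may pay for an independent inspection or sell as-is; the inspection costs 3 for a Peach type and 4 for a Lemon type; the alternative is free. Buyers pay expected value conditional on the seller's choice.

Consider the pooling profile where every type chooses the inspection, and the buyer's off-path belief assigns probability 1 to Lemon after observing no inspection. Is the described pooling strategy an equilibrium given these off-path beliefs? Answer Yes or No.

Yes

On path, the buyer holds the prior and pays 5/11·29 + 6/11·18 = 23. Off path (no inspection), believing Lemon, it pays 18.
Peach: the inspection nets 23 − 3 = 20; no inspection nets 18. Peach stays.
Lemon: the inspection nets 23 − 4 = 19; no inspection nets 18. Lemon stays.
No type deviates, so pooling is sustained.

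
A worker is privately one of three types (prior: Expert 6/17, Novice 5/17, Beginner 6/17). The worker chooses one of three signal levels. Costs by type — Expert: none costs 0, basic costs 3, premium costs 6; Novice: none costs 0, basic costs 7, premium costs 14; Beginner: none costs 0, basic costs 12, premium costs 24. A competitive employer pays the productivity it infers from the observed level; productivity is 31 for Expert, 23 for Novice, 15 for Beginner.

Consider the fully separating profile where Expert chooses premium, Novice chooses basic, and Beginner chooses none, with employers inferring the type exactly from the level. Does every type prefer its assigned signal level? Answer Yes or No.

Separating wages: premium → 31, basic → 23, none → 15.
Expert (assigned premium): none: 15 − 0 = 15; basic: 23 − 3 = 20; premium: 31 − 6 = 25. Expert stays.
Novice (assigned basic): none: 15 − 0 = 15; basic: 23 − 7 = 16; premium: 31 − 14 = 17. Novice prefers premium.
Beginner (assigned none): none: 15 − 0 = 15; basic: 23 − 12 = 11; premium: 31 − 24 = 7. Beginner stays.
At least one type deviates; the separating profile fails.

No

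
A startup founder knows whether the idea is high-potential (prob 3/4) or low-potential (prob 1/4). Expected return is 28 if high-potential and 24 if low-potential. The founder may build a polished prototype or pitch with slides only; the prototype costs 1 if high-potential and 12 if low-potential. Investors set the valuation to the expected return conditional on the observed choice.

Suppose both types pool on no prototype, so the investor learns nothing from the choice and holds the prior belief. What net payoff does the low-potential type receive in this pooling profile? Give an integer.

Pooled valuation = 3/4·28 + 1/4·24 = 27.
low-potential pays no cost for no prototype, so net payoff = 27.

27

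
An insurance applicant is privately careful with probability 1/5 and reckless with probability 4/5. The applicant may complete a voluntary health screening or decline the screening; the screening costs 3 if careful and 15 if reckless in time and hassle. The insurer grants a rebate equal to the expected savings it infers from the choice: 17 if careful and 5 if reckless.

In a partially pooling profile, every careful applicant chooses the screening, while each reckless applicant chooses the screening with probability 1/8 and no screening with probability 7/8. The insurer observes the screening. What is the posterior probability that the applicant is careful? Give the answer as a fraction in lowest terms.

P(the screening) = (1/5)·1 + (4/5)·(1/8) = 3/10.
By Bayes' rule, P(careful | the screening) = (1/5) / (3/10) = 2/3.

2/3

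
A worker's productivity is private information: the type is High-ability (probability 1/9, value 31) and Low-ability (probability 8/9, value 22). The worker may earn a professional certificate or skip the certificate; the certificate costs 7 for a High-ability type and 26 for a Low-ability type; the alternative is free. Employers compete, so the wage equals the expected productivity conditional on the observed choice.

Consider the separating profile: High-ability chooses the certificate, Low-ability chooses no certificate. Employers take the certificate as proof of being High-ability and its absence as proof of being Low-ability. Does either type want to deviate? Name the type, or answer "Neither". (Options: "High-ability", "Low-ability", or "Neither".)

The certificate pays 31; no certificate pays 22.
High-ability: assigned the certificate, nets 31 − 7 = 24; deviating to no certificate nets 22.
Low-ability: assigned no certificate, nets 22; deviating to the certificate nets 31 − 26 = 5.
Both types strictly prefer their assigned action; no profitable deviation.

Neither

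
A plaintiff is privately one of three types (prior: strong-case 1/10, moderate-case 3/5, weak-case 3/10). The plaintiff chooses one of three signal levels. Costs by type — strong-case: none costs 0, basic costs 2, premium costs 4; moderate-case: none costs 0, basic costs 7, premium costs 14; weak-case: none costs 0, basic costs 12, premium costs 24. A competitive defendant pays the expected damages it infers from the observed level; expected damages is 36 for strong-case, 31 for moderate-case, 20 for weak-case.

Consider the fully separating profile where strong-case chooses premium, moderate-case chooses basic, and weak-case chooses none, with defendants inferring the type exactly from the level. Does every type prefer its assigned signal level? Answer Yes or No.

Yes

Separating settlements: premium → 36, basic → 31, none → 20.
strong-case (assigned premium): none: 20 − 0 = 20; basic: 31 − 2 = 29; premium: 36 − 4 = 32. strong-case stays.
moderate-case (assigned basic): none: 20 − 0 = 20; basic: 31 − 7 = 24; premium: 36 − 14 = 22. moderate-case stays.
weak-case (assigned none): none: 20 − 0 = 20; basic: 31 − 12 = 19; premium: 36 − 24 = 12. weak-case stays.
Every type prefers its assigned level; separation holds.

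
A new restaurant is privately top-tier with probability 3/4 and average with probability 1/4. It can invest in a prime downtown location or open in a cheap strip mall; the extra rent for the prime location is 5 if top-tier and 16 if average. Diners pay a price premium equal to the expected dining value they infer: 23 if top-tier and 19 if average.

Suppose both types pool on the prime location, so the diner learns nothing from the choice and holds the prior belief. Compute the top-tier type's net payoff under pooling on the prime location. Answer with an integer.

Pooled price premium = 3/4·23 + 1/4·19 = 22.
top-tier pays cost 5 for the prime location, so net payoff = 22 − 5 = 17.

17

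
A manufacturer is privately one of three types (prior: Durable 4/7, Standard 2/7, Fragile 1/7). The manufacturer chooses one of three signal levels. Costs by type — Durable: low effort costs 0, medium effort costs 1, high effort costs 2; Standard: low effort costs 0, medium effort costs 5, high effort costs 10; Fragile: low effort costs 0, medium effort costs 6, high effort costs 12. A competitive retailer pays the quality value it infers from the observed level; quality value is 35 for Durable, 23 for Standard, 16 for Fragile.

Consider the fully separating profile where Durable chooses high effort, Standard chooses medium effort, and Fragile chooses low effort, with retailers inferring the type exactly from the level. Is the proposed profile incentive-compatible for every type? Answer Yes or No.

Separating prices: high effort → 35, medium effort → 23, low effort → 16.
Durable (assigned high effort): low effort: 16 − 0 = 16; medium effort: 23 − 1 = 22; high effort: 35 − 2 = 33. Durable stays.
Standard (assigned medium effort): low effort: 16 − 0 = 16; medium effort: 23 − 5 = 18; high effort: 35 − 10 = 25. Standard prefers high effort.
Fragile (assigned low effort): low effort: 16 − 0 = 16; medium effort: 23 − 6 = 17; high effort: 35 − 12 = 23. Fragile prefers high effort.
At least one type deviates; the separating profile fails.

No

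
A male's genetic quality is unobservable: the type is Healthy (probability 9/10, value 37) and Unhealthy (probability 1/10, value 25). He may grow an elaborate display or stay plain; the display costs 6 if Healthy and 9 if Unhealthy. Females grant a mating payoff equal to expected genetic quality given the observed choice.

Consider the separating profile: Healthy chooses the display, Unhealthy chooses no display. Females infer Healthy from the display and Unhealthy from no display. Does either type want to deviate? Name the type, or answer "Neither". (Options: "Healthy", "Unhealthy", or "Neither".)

The display pays 37; no display pays 25.
Healthy: assigned the display, nets 37 − 6 = 31; deviating to no display nets 25.
Unhealthy: assigned no display, nets 25; deviating to the display nets 37 − 9 = 28.
The Unhealthy type gains 3 by deviating.

Unhealthy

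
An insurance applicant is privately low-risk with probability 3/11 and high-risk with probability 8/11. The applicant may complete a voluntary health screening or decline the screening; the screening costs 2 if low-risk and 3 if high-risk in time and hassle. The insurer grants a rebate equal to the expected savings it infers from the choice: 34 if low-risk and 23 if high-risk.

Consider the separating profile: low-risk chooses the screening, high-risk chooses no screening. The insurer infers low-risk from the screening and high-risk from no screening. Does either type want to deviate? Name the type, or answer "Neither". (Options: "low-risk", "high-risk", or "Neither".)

high-risk

The screening pays 34; no screening pays 23.
low-risk: assigned the screening, nets 34 − 2 = 32; deviating to no screening nets 23.
high-risk: assigned no screening, nets 23; deviating to the screening nets 34 − 3 = 31.
The high-risk type gains 8 by deviating.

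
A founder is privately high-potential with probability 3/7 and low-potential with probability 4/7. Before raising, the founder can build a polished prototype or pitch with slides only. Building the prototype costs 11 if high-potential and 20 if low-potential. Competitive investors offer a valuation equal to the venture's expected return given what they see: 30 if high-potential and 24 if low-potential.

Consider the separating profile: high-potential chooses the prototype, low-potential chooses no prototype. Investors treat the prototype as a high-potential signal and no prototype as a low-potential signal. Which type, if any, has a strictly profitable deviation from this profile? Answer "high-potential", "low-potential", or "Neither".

The prototype pays 30; no prototype pays 24.
high-potential: assigned the prototype, nets 30 − 11 = 19; deviating to no prototype nets 24.
low-potential: assigned no prototype, nets 24; deviating to the prototype nets 30 − 20 = 10.
The high-potential type gains 5 by deviating.

high-potential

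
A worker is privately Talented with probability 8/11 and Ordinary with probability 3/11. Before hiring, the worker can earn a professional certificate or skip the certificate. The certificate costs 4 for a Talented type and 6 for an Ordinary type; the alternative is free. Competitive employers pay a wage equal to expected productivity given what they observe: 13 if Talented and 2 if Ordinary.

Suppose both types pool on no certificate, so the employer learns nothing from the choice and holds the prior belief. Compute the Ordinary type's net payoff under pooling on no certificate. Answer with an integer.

10

Pooled wage = 8/11·13 + 3/11·2 = 10.
Ordinary pays no cost for no certificate, so net payoff = 10.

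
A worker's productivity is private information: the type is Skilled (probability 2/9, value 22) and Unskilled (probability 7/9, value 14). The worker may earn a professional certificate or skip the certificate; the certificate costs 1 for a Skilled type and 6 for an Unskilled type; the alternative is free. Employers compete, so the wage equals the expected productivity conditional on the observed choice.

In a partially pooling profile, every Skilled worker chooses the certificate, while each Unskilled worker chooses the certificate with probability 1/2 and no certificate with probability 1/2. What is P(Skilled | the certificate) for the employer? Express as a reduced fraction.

P(the certificate) = (2/9)·1 + (7/9)·(1/2) = 11/18.
By Bayes' rule, P(Skilled | the certificate) = (2/9) / (11/18) = 4/11.

4/11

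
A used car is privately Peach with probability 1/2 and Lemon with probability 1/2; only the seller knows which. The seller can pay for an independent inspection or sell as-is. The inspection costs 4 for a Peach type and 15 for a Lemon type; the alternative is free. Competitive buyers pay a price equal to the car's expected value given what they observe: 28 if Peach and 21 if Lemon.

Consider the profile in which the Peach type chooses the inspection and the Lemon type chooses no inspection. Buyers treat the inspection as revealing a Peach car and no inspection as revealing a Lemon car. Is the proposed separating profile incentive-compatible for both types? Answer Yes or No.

Under these beliefs, the inspection earns price 28 and no inspection earns price 21.
Peach: the inspection nets 28 − 4 = 24; no inspection nets 21. Peach prefers the inspection.
Lemon: the inspection nets 28 − 15 = 13; no inspection nets 21. Lemon prefers no inspection.
Neither type deviates, so the separating profile is an equilibrium.

Yes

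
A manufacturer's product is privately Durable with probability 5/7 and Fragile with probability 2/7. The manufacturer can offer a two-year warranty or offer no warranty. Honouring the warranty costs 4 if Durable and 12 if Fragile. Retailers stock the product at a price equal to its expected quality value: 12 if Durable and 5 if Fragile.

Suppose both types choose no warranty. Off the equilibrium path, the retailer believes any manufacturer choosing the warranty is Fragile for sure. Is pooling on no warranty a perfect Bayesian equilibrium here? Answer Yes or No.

Yes

On path, the retailer holds the prior and pays 5/7·12 + 2/7·5 = 10. Off path (the warranty), believing Fragile, it pays 5.
Durable: no warranty nets 10; the warranty nets 5 − 4 = 1. Durable stays.
Fragile: no warranty nets 10; the warranty nets 5 − 12 = -7. Fragile stays.
No type deviates, so pooling is sustained.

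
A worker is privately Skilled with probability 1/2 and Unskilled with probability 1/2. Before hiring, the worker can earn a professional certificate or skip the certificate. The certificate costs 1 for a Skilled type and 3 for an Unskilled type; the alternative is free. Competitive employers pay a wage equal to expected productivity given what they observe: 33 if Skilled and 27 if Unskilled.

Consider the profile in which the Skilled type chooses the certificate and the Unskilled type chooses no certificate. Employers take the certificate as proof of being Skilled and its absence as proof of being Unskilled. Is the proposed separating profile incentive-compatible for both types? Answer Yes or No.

Under these beliefs, the certificate earns wage 33 and no certificate earns wage 27.
Skilled: the certificate nets 33 − 1 = 32; no certificate nets 27. Skilled prefers the certificate.
Unskilled: the certificate nets 33 − 3 = 30; no certificate nets 27. Unskilled would deviate to the certificate.
Unskilled has a profitable deviation, so the profile is not an equilibrium.

No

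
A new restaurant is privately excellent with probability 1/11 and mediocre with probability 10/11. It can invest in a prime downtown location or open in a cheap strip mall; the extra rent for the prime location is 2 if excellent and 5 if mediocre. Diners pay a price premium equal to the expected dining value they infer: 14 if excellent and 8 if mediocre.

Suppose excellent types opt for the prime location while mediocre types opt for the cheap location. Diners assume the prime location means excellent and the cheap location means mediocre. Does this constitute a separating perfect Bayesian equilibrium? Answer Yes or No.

No

Under these beliefs, the prime location earns price premium 14 and the cheap location earns price premium 8.
excellent: the prime location nets 14 − 2 = 12; the cheap location nets 8. excellent prefers the prime location.
mediocre: the prime location nets 14 − 5 = 9; the cheap location nets 8. mediocre would deviate to the prime location.
mediocre has a profitable deviation, so the profile is not an equilibrium.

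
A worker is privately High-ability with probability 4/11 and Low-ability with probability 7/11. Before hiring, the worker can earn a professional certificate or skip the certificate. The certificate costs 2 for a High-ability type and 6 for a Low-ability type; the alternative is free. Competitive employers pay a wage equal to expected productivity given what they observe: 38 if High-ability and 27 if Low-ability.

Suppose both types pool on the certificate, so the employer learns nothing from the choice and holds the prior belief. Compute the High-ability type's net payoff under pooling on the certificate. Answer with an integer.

Pooled wage = 4/11·38 + 7/11·27 = 31.
High-ability pays cost 2 for the certificate, so net payoff = 31 − 2 = 29.

29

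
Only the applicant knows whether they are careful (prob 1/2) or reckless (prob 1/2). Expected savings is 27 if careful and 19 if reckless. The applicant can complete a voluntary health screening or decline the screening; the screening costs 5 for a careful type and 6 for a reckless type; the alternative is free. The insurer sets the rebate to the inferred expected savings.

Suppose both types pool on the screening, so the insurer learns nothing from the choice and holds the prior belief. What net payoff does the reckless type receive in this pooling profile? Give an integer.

Pooled rebate = 1/2·27 + 1/2·19 = 23.
reckless pays cost 6 for the screening, so net payoff = 23 − 6 = 17.

17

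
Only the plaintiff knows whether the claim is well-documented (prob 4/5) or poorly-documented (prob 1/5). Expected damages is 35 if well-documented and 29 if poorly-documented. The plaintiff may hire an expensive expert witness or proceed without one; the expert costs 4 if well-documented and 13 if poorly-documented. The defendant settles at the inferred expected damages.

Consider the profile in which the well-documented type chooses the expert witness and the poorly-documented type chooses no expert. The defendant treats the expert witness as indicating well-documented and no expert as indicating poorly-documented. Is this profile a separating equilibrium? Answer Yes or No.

Under these beliefs, the expert witness earns settlement 35 and no expert earns settlement 29.
well-documented: the expert witness nets 35 − 4 = 31; no expert nets 29. well-documented prefers the expert witness.
poorly-documented: the expert witness nets 35 − 13 = 22; no expert nets 29. poorly-documented prefers no expert.
Neither type deviates, so the separating profile is an equilibrium.

Yes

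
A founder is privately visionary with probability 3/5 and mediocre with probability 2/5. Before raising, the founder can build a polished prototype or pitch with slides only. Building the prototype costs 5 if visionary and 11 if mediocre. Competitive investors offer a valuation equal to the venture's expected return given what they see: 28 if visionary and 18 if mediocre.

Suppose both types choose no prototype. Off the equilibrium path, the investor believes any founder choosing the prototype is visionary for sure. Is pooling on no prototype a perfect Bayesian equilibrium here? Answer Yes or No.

Yes

On path, the investor holds the prior and pays 3/5·28 + 2/5·18 = 24. Off path (the prototype), believing visionary, it pays 28.
visionary: no prototype nets 24; the prototype nets 28 − 5 = 23. visionary stays.
mediocre: no prototype nets 24; the prototype nets 28 − 11 = 17. mediocre stays.
No type deviates, so pooling is sustained.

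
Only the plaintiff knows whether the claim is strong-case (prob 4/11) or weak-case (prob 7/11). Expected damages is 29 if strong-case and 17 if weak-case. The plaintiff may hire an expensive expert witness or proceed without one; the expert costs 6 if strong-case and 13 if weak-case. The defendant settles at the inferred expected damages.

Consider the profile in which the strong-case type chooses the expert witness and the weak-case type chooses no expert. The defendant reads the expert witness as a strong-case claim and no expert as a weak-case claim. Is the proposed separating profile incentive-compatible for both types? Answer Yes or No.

Under these beliefs, the expert witness earns settlement 29 and no expert earns settlement 17.
strong-case: the expert witness nets 29 − 6 = 23; no expert nets 17. strong-case prefers the expert witness.
weak-case: the expert witness nets 29 − 13 = 16; no expert nets 17. weak-case prefers no expert.
Neither type deviates, so the separating profile is an equilibrium.

Yes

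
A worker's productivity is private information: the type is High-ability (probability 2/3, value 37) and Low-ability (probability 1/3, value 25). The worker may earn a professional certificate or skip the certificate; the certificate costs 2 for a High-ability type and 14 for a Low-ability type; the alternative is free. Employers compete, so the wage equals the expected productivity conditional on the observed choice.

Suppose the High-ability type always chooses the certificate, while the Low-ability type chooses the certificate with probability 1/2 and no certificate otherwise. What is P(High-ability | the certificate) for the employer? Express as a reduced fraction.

4/5

P(the certificate) = (2/3)·1 + (1/3)·(1/2) = 5/6.
By Bayes' rule, P(High-ability | the certificate) = (2/3) / (5/6) = 4/5.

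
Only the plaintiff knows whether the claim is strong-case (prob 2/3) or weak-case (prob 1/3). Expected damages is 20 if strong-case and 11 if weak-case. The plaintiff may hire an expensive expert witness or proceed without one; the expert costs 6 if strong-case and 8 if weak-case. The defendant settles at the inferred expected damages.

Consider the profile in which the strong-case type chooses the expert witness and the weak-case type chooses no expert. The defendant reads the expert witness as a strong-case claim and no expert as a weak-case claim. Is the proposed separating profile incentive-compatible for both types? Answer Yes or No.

No

Under these beliefs, the expert witness earns settlement 20 and no expert earns settlement 11.
strong-case: the expert witness nets 20 − 6 = 14; no expert nets 11. strong-case prefers the expert witness.
weak-case: the expert witness nets 20 − 8 = 12; no expert nets 11. weak-case would deviate to the expert witness.
weak-case has a profitable deviation, so the profile is not an equilibrium.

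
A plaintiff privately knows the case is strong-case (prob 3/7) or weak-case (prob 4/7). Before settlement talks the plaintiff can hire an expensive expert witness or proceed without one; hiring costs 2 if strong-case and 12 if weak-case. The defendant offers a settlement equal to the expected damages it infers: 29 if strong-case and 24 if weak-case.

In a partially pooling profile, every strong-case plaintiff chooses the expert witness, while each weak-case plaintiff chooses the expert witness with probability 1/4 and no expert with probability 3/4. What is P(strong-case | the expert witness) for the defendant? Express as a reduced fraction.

P(the expert witness) = (3/7)·1 + (4/7)·(1/4) = 4/7.
By Bayes' rule, P(strong-case | the expert witness) = (3/7) / (4/7) = 3/4.

3/4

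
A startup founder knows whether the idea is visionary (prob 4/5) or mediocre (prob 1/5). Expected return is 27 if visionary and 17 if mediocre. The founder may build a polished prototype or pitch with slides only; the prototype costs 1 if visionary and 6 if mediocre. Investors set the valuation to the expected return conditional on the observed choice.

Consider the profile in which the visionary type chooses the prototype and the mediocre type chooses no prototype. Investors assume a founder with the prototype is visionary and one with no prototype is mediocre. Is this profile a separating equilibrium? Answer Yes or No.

No

Under these beliefs, the prototype earns valuation 27 and no prototype earns valuation 17.
visionary: the prototype nets 27 − 1 = 26; no prototype nets 17. visionary prefers the prototype.
mediocre: the prototype nets 27 − 6 = 21; no prototype nets 17. mediocre would deviate to the prototype.
mediocre has a profitable deviation, so the profile is not an equilibrium.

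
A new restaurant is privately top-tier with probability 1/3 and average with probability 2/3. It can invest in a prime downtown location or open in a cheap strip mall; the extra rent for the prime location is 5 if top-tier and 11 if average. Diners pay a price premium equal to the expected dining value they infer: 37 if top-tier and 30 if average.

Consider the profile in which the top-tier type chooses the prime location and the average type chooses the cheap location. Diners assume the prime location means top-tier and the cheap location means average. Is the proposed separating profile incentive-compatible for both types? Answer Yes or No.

Under these beliefs, the prime location earns price premium 37 and the cheap location earns price premium 30.
top-tier: the prime location nets 37 − 5 = 32; the cheap location nets 30. top-tier prefers the prime location.
average: the prime location nets 37 − 11 = 26; the cheap location nets 30. average prefers the cheap location.
Neither type deviates, so the separating profile is an equilibrium.

Yes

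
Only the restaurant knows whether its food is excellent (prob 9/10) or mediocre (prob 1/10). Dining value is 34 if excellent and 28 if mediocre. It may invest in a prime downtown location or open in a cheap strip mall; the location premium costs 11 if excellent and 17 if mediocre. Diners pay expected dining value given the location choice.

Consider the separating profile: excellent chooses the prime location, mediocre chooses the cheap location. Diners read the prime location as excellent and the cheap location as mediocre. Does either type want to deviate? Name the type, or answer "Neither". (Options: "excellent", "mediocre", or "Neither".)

The prime location pays 34; the cheap location pays 28.
excellent: assigned the prime location, nets 34 − 11 = 23; deviating to the cheap location nets 28.
mediocre: assigned the cheap location, nets 28; deviating to the prime location nets 34 − 17 = 17.
The excellent type gains 5 by deviating.

excellent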